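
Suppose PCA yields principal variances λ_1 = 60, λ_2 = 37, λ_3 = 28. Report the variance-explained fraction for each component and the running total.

Step 1 — total variance = trace(Sigma) = Σ λ_i = 60 + 37 + 28 = 125.

Step 2 — fraction explained by component i = λ_i / Σ λ:
  PC1: 60/125 = 0.48
  PC2: 37/125 = 0.296
  PC3: 28/125 = 0.224

Step 3 — cumulative fraction after k components = (λ_1 + ... + λ_k) / Σ λ:
  k = 1: 60/125 = 0.48
  k = 2: (60 + 37)/125 = 97/125 = 0.776
  k = 3: (60 + 37 + 28)/125 = 125/125 = 1

Summary (fraction, with percent):

explained: PC1 0.48 (48%), PC2 0.296 (29.6%), PC3 0.224 (22.4%);  cumulative: 0.48, 0.776, 1


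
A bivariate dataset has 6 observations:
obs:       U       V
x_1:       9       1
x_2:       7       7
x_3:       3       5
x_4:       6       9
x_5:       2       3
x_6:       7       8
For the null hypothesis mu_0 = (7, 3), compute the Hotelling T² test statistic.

Step 1 — sample mean vector:
  mean(U) = (9 + 7 + 3 + 6 + 2 + 7) / 6 = 34/6 = 5.6667
  mean(V) = (1 + 7 + 5 + 9 + 3 + 8) / 6 = 33/6 = 5.5
  x̄ = (5.6667, 5.5),  deviation x̄ - mu_0 = (5.6667, 5.5) - (7, 3) = (-1.3333, 2.5).

Step 2 — sample covariance matrix, S[i,j] = (1/(n-1)) · Σ_k (x_{k,i} - mean_i) · (x_{k,j} - mean_j), divisor n-1 = 5:
  S[U,U] = ((3.3333)·(3.3333) + (1.3333)·(1.3333) + (-2.6667)·(-2.6667) + (0.3333)·(0.3333) + (-3.6667)·(-3.6667) + (1.3333)·(1.3333)) / 5 = 35.3333/5 = 7.0667
  S[U,V] = ((3.3333)·(-4.5) + (1.3333)·(1.5) + (-2.6667)·(-0.5) + (0.3333)·(3.5) + (-3.6667)·(-2.5) + (1.3333)·(2.5)) / 5 = 2/5 = 0.4
  S[V,V] = ((-4.5)·(-4.5) + (1.5)·(1.5) + (-0.5)·(-0.5) + (3.5)·(3.5) + (-2.5)·(-2.5) + (2.5)·(2.5)) / 5 = 47.5/5 = 9.5
  S = [[7.0667, 0.4],
 [0.4, 9.5]].

Step 3 — invert S. det(S) = 7.0667·9.5 - (0.4)² = 66.9733.
  S^{-1} = (1/det) · [[d, -b], [-b, a]] = [[0.1418, -0.006],
 [-0.006, 0.1055]].

Step 4 — quadratic form (x̄ - mu_0)^T · S^{-1} · (x̄ - mu_0):
  S^{-1} · (x̄ - mu_0) = (-0.2041, 0.2717),
  (x̄ - mu_0)^T · [...] = (-1.3333)·(-0.2041) + (2.5)·(0.2717) = 0.9515.

Step 5 — scale by n: T² = 6 · 0.9515 = 5.7087.

T² ≈ 5.7087


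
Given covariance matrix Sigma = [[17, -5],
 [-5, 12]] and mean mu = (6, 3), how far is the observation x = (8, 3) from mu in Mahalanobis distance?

Step 1 — centre the observation: (x - mu) = (2, 0).

Step 2 — invert Sigma. det(Sigma) = 17·12 - (-5)² = 179.
  Sigma^{-1} = (1/det) · [[d, -b], [-b, a]] = [[0.067, 0.0279],
 [0.0279, 0.095]].

Step 3 — form the quadratic (x - mu)^T · Sigma^{-1} · (x - mu):
  Sigma^{-1} · (x - mu) = (0.1341, 0.0559).
  (x - mu)^T · [Sigma^{-1} · (x - mu)] = (2)·(0.1341) + (0)·(0.0559) = 0.2682.

Step 4 — take square root: d = √(0.2682) ≈ 0.5178.

d(x, mu) = √(0.2682) ≈ 0.5178


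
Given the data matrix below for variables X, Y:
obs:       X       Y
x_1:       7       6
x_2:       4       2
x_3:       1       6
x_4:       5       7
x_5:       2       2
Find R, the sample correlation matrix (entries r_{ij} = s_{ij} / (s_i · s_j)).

Step 1 — column means:
  mean(X) = (7 + 4 + 1 + 5 + 2) / 5 = 19/5 = 3.8
  mean(Y) = (6 + 2 + 6 + 7 + 2) / 5 = 23/5 = 4.6

Step 2 — sample variances and covariances s[i,j] = (1/(n-1)) · Σ_k (x_{k,i} - mean_i) · (x_{k,j} - mean_j), with n-1 = 4:
  s[X,X] = ((3.2)·(3.2) + (0.2)·(0.2) + (-2.8)·(-2.8) + (1.2)·(1.2) + (-1.8)·(-1.8)) / 4 = 22.8/4 = 5.7
  s[X,Y] = ((3.2)·(1.4) + (0.2)·(-2.6) + (-2.8)·(1.4) + (1.2)·(2.4) + (-1.8)·(-2.6)) / 4 = 7.6/4 = 1.9
  s[Y,Y] = ((1.4)·(1.4) + (-2.6)·(-2.6) + (1.4)·(1.4) + (2.4)·(2.4) + (-2.6)·(-2.6)) / 4 = 23.2/4 = 5.8
  Sample standard deviations s_i = √(s[i,i]):
  s(X) = √(5.7) = 2.3875
  s(Y) = √(5.8) = 2.4083

Step 3 — r_{ij} = s_{ij} / (s_i · s_j):
  r[X,X] = 1 (diagonal).
  r[X,Y] = 1.9 / (2.3875 · 2.4083) = 1.9 / 5.7498 = 0.3304
  r[Y,Y] = 1 (diagonal).

R is symmetric with unit diagonal. Assembling:

R = [[1, 0.3304],
 [0.3304, 1]]


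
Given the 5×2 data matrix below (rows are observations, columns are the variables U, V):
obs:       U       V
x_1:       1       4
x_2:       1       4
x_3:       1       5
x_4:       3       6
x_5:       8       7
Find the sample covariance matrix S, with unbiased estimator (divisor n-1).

Step 1 — column means:
  mean(U) = (1 + 1 + 1 + 3 + 8) / 5 = 14/5 = 2.8
  mean(V) = (4 + 4 + 5 + 6 + 7) / 5 = 26/5 = 5.2

Step 2 — sample covariance S[i,j] = (1/(n-1)) · Σ_k (x_{k,i} - mean_i) · (x_{k,j} - mean_j), with n-1 = 4.
  S[U,U] = ((-1.8)·(-1.8) + (-1.8)·(-1.8) + (-1.8)·(-1.8) + (0.2)·(0.2) + (5.2)·(5.2)) / 4 = 36.8/4 = 9.2
  S[U,V] = ((-1.8)·(-1.2) + (-1.8)·(-1.2) + (-1.8)·(-0.2) + (0.2)·(0.8) + (5.2)·(1.8)) / 4 = 14.2/4 = 3.55
  S[V,V] = ((-1.2)·(-1.2) + (-1.2)·(-1.2) + (-0.2)·(-0.2) + (0.8)·(0.8) + (1.8)·(1.8)) / 4 = 6.8/4 = 1.7

S is symmetric (S[j,i] = S[i,j]). Assembling:

S = [[9.2, 3.55],
 [3.55, 1.7]]


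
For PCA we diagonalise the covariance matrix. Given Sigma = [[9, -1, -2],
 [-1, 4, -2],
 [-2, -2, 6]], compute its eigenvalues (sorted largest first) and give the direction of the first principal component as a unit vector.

Step 1 — characteristic polynomial p(λ) = det(λI - Sigma) = λ³ - tr·λ² + c_1·λ - det, where tr = trace, c_1 = sum of the principal 2×2 minors, det = det(Sigma):
  tr = 9 + 4 + 6 = 19,
  c_1 = (9·4 - (-1)²) + (9·6 - (-2)²) + (4·6 - (-2)²) = 35 + 50 + 20 = 105,
  det = 9·(4·6 - (-2)²) - (-1)·((-1)·6 - (-2)·(-2)) + (-2)·((-1)·(-2) - 4·(-2)) = 9·(20) - (-1)·(-10) + (-2)·(10) = 150.
  So p(λ) = λ³ - 19λ² + 105λ - 150.
Step 2 — look for an integer root (rational root theorem: any rational root is an integer divisor of 150). Testing λ = 10:
  p(10) = 1000 - 1900 + 1050 - 150 = 0  ✓
  Dividing out (λ - 10): p(λ) = (λ - 10)(λ² - 9λ + 15).
Step 3 — remaining eigenvalues from the quadratic λ² - 9λ + 15 = 0:
  Δ = 9² - 4·15 = 81 - 60 = 21,  λ = (9 ± √21)/2 = (9 ± 4.5826)/2 ≈ 6.7913 or 2.2087.
  Sorted: λ_1 = 10,  λ_2 = 6.7913,  λ_3 = 2.2087  (check: sum = 19 = tr ✓).

Step 4 — unit eigenvector for λ_1 = 10: v spans the null space of (Sigma - λ_1 I), whose rows are
  r_1 = (-1, -1, -2),  r_2 = (-1, -6, -2),  r_3 = (-2, -2, -4).
  v is orthogonal to every row, so take v ∝ r_1 × r_2 = ((-1)·(-2) - (-2)·(-6), (-2)·(-1) - (-1)·(-2), (-1)·(-6) - (-1)·(-1)) = (-10, 0, 5).
  Rescale (divide by 5; multiply by -1 so the first nonzero entry is positive): u = (2, 0, -1).
  ||u|| = √((2)² + (0)² + (-1)²) = √(5) ≈ 2.2361,  v_1 = u/||u|| ≈ (0.8944, 0, -0.4472) (||v_1|| = 1).

λ_1 = 10,  λ_2 = 6.7913,  λ_3 = 2.2087;  v_1 ≈ (0.8944, 0, -0.4472)


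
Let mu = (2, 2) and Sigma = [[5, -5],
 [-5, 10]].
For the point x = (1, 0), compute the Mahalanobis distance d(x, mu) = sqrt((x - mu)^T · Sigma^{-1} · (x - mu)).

Step 1 — centre the observation: (x - mu) = (-1, -2).

Step 2 — invert Sigma. det(Sigma) = 5·10 - (-5)² = 25.
  Sigma^{-1} = (1/det) · [[d, -b], [-b, a]] = [[0.4, 0.2],
 [0.2, 0.2]].

Step 3 — form the quadratic (x - mu)^T · Sigma^{-1} · (x - mu):
  Sigma^{-1} · (x - mu) = (-0.8, -0.6).
  (x - mu)^T · [Sigma^{-1} · (x - mu)] = (-1)·(-0.8) + (-2)·(-0.6) = 2.

Step 4 — take square root: d = √(2) ≈ 1.4142.

d(x, mu) = √(2) ≈ 1.4142


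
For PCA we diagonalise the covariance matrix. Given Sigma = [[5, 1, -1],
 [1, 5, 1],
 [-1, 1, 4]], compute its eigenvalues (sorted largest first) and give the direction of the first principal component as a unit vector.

Step 1 — characteristic polynomial p(λ) = det(λI - Sigma) = λ³ - tr·λ² + c_1·λ - det, where tr = trace, c_1 = sum of the principal 2×2 minors, det = det(Sigma):
  tr = 5 + 5 + 4 = 14,
  c_1 = (5·5 - (1)²) + (5·4 - (-1)²) + (5·4 - (1)²) = 24 + 19 + 19 = 62,
  det = 5·(5·4 - (1)²) - (1)·((1)·4 - (1)·(-1)) + (-1)·((1)·(1) - 5·(-1)) = 5·(19) - (1)·(5) + (-1)·(6) = 84.
  So p(λ) = λ³ - 14λ² + 62λ - 84.
Step 2 — look for an integer root (rational root theorem: any rational root is an integer divisor of 84). Testing λ = 6:
  p(6) = 216 - 504 + 372 - 84 = 0  ✓
  Dividing out (λ - 6): p(λ) = (λ - 6)(λ² - 8λ + 14).
Step 3 — remaining eigenvalues from the quadratic λ² - 8λ + 14 = 0:
  Δ = 8² - 4·14 = 64 - 56 = 8,  λ = (8 ± √8)/2 = (8 ± 2.8284)/2 ≈ 5.4142 or 2.5858.
  Sorted: λ_1 = 6,  λ_2 = 5.4142,  λ_3 = 2.5858  (check: sum = 14 = tr ✓).

Step 4 — unit eigenvector for λ_1 = 6: v spans the null space of (Sigma - λ_1 I), whose rows are
  r_1 = (-1, 1, -1),  r_2 = (1, -1, 1),  r_3 = (-1, 1, -2).
  v is orthogonal to every row, so take v ∝ r_1 × r_3 = ((1)·(-2) - (-1)·(1), (-1)·(-1) - (-1)·(-2), (-1)·(1) - (1)·(-1)) = (-1, -1, 0).
  Rescale (multiply by -1 so the first nonzero entry is positive): u = (1, 1, 0).
  ||u|| = √((1)² + (1)² + (0)²) = √(2) ≈ 1.4142,  v_1 = u/||u|| ≈ (0.7071, 0.7071, 0) (||v_1|| = 1).

λ_1 = 6,  λ_2 = 5.4142,  λ_3 = 2.5858;  v_1 ≈ (0.7071, 0.7071, 0)


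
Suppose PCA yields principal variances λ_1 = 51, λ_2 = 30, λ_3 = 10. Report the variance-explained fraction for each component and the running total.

Step 1 — total variance = trace(Sigma) = Σ λ_i = 51 + 30 + 10 = 91.

Step 2 — fraction explained by component i = λ_i / Σ λ:
  PC1: 51/91 = 0.5604
  PC2: 30/91 = 0.3297
  PC3: 10/91 = 0.1099

Step 3 — cumulative fraction after k components = (λ_1 + ... + λ_k) / Σ λ:
  k = 1: 51/91 = 0.5604
  k = 2: (51 + 30)/91 = 81/91 = 0.8901
  k = 3: (51 + 30 + 10)/91 = 91/91 = 1

Summary (fraction, with percent):

explained: PC1 0.5604 (56.04%), PC2 0.3297 (32.97%), PC3 0.1099 (10.99%);  cumulative: 0.5604, 0.8901, 1


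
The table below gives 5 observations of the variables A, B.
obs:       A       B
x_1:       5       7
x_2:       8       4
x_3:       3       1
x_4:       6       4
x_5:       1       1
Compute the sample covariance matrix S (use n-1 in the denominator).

Step 1 — column means:
  mean(A) = (5 + 8 + 3 + 6 + 1) / 5 = 23/5 = 4.6
  mean(B) = (7 + 4 + 1 + 4 + 1) / 5 = 17/5 = 3.4

Step 2 — sample covariance S[i,j] = (1/(n-1)) · Σ_k (x_{k,i} - mean_i) · (x_{k,j} - mean_j), with n-1 = 4.
  S[A,A] = ((0.4)·(0.4) + (3.4)·(3.4) + (-1.6)·(-1.6) + (1.4)·(1.4) + (-3.6)·(-3.6)) / 4 = 29.2/4 = 7.3
  S[A,B] = ((0.4)·(3.6) + (3.4)·(0.6) + (-1.6)·(-2.4) + (1.4)·(0.6) + (-3.6)·(-2.4)) / 4 = 16.8/4 = 4.2
  S[B,B] = ((3.6)·(3.6) + (0.6)·(0.6) + (-2.4)·(-2.4) + (0.6)·(0.6) + (-2.4)·(-2.4)) / 4 = 25.2/4 = 6.3

S is symmetric (S[j,i] = S[i,j]). Assembling:

S = [[7.3, 4.2],
 [4.2, 6.3]]


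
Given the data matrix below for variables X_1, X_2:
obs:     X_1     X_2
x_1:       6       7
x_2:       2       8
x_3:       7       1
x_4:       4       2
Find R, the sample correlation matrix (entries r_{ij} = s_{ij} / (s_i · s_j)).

Step 1 — column means:
  mean(X_1) = (6 + 2 + 7 + 4) / 4 = 19/4 = 4.75
  mean(X_2) = (7 + 8 + 1 + 2) / 4 = 18/4 = 4.5

Step 2 — sample variances and covariances s[i,j] = (1/(n-1)) · Σ_k (x_{k,i} - mean_i) · (x_{k,j} - mean_j), with n-1 = 3:
  s[X_1,X_1] = ((1.25)·(1.25) + (-2.75)·(-2.75) + (2.25)·(2.25) + (-0.75)·(-0.75)) / 3 = 14.75/3 = 4.9167
  s[X_1,X_2] = ((1.25)·(2.5) + (-2.75)·(3.5) + (2.25)·(-3.5) + (-0.75)·(-2.5)) / 3 = -12.5/3 = -4.1667
  s[X_2,X_2] = ((2.5)·(2.5) + (3.5)·(3.5) + (-3.5)·(-3.5) + (-2.5)·(-2.5)) / 3 = 37/3 = 12.3333
  Sample standard deviations s_i = √(s[i,i]):
  s(X_1) = √(4.9167) = 2.2174
  s(X_2) = √(12.3333) = 3.5119

Step 3 — r_{ij} = s_{ij} / (s_i · s_j):
  r[X_1,X_1] = 1 (diagonal).
  r[X_1,X_2] = -4.1667 / (2.2174 · 3.5119) = -4.1667 / 7.7871 = -0.5351
  r[X_2,X_2] = 1 (diagonal).

R is symmetric with unit diagonal. Assembling:

R = [[1, -0.5351],
 [-0.5351, 1]]


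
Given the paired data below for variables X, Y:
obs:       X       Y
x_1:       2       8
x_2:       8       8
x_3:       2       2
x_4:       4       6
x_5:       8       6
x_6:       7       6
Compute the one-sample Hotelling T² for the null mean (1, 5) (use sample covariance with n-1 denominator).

Step 1 — sample mean vector:
  mean(X) = (2 + 8 + 2 + 4 + 8 + 7) / 6 = 31/6 = 5.1667
  mean(Y) = (8 + 8 + 2 + 6 + 6 + 6) / 6 = 36/6 = 6
  x̄ = (5.1667, 6),  deviation x̄ - mu_0 = (5.1667, 6) - (1, 5) = (4.1667, 1).

Step 2 — sample covariance matrix, S[i,j] = (1/(n-1)) · Σ_k (x_{k,i} - mean_i) · (x_{k,j} - mean_j), divisor n-1 = 5:
  S[X,X] = ((-3.1667)·(-3.1667) + (2.8333)·(2.8333) + (-3.1667)·(-3.1667) + (-1.1667)·(-1.1667) + (2.8333)·(2.8333) + (1.8333)·(1.8333)) / 5 = 40.8333/5 = 8.1667
  S[X,Y] = ((-3.1667)·(2) + (2.8333)·(2) + (-3.1667)·(-4) + (-1.1667)·(0) + (2.8333)·(0) + (1.8333)·(0)) / 5 = 12/5 = 2.4
  S[Y,Y] = ((2)·(2) + (2)·(2) + (-4)·(-4) + (0)·(0) + (0)·(0) + (0)·(0)) / 5 = 24/5 = 4.8
  S = [[8.1667, 2.4],
 [2.4, 4.8]].

Step 3 — invert S. det(S) = 8.1667·4.8 - (2.4)² = 33.44.
  S^{-1} = (1/det) · [[d, -b], [-b, a]] = [[0.1435, -0.0718],
 [-0.0718, 0.2442]].

Step 4 — quadratic form (x̄ - mu_0)^T · S^{-1} · (x̄ - mu_0):
  S^{-1} · (x̄ - mu_0) = (0.5263, -0.0548),
  (x̄ - mu_0)^T · [...] = (4.1667)·(0.5263) + (1)·(-0.0548) = 2.1382.

Step 5 — scale by n: T² = 6 · 2.1382 = 12.8289.

T² ≈ 12.8289


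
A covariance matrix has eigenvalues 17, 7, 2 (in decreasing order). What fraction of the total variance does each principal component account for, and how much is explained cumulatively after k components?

Step 1 — total variance = trace(Sigma) = Σ λ_i = 17 + 7 + 2 = 26.

Step 2 — fraction explained by component i = λ_i / Σ λ:
  PC1: 17/26 = 0.6538
  PC2: 7/26 = 0.2692
  PC3: 2/26 = 0.0769

Step 3 — cumulative fraction after k components = (λ_1 + ... + λ_k) / Σ λ:
  k = 1: 17/26 = 0.6538
  k = 2: (17 + 7)/26 = 24/26 = 0.9231
  k = 3: (17 + 7 + 2)/26 = 26/26 = 1

Summary (fraction, with percent):

explained: PC1 0.6538 (65.38%), PC2 0.2692 (26.92%), PC3 0.0769 (7.69%);  cumulative: 0.6538, 0.9231, 1


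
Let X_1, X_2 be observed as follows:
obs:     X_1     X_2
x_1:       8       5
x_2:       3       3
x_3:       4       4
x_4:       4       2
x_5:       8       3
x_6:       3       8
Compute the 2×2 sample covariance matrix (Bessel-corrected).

Step 1 — column means:
  mean(X_1) = (8 + 3 + 4 + 4 + 8 + 3) / 6 = 30/6 = 5
  mean(X_2) = (5 + 3 + 4 + 2 + 3 + 8) / 6 = 25/6 = 4.1667

Step 2 — sample covariance S[i,j] = (1/(n-1)) · Σ_k (x_{k,i} - mean_i) · (x_{k,j} - mean_j), with n-1 = 5.
  S[X_1,X_1] = ((3)·(3) + (-2)·(-2) + (-1)·(-1) + (-1)·(-1) + (3)·(3) + (-2)·(-2)) / 5 = 28/5 = 5.6
  S[X_1,X_2] = ((3)·(0.8333) + (-2)·(-1.1667) + (-1)·(-0.1667) + (-1)·(-2.1667) + (3)·(-1.1667) + (-2)·(3.8333)) / 5 = -4/5 = -0.8
  S[X_2,X_2] = ((0.8333)·(0.8333) + (-1.1667)·(-1.1667) + (-0.1667)·(-0.1667) + (-2.1667)·(-2.1667) + (-1.1667)·(-1.1667) + (3.8333)·(3.8333)) / 5 = 22.8333/5 = 4.5667

S is symmetric (S[j,i] = S[i,j]). Assembling:

S = [[5.6, -0.8],
 [-0.8, 4.5667]]


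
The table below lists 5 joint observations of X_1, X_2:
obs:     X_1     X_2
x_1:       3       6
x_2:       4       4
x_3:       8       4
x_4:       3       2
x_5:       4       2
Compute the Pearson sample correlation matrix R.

Step 1 — column means:
  mean(X_1) = (3 + 4 + 8 + 3 + 4) / 5 = 22/5 = 4.4
  mean(X_2) = (6 + 4 + 4 + 2 + 2) / 5 = 18/5 = 3.6

Step 2 — sample variances and covariances s[i,j] = (1/(n-1)) · Σ_k (x_{k,i} - mean_i) · (x_{k,j} - mean_j), with n-1 = 4:
  s[X_1,X_1] = ((-1.4)·(-1.4) + (-0.4)·(-0.4) + (3.6)·(3.6) + (-1.4)·(-1.4) + (-0.4)·(-0.4)) / 4 = 17.2/4 = 4.3
  s[X_1,X_2] = ((-1.4)·(2.4) + (-0.4)·(0.4) + (3.6)·(0.4) + (-1.4)·(-1.6) + (-0.4)·(-1.6)) / 4 = 0.8/4 = 0.2
  s[X_2,X_2] = ((2.4)·(2.4) + (0.4)·(0.4) + (0.4)·(0.4) + (-1.6)·(-1.6) + (-1.6)·(-1.6)) / 4 = 11.2/4 = 2.8
  Sample standard deviations s_i = √(s[i,i]):
  s(X_1) = √(4.3) = 2.0736
  s(X_2) = √(2.8) = 1.6733

Step 3 — r_{ij} = s_{ij} / (s_i · s_j):
  r[X_1,X_1] = 1 (diagonal).
  r[X_1,X_2] = 0.2 / (2.0736 · 1.6733) = 0.2 / 3.4699 = 0.0576
  r[X_2,X_2] = 1 (diagonal).

R is symmetric with unit diagonal. Assembling:

R = [[1, 0.0576],
 [0.0576, 1]]


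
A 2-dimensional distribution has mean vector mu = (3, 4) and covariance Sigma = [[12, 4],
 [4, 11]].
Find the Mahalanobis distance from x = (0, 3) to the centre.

Step 1 — centre the observation: (x - mu) = (-3, -1).

Step 2 — invert Sigma. det(Sigma) = 12·11 - (4)² = 116.
  Sigma^{-1} = (1/det) · [[d, -b], [-b, a]] = [[0.0948, -0.0345],
 [-0.0345, 0.1034]].

Step 3 — form the quadratic (x - mu)^T · Sigma^{-1} · (x - mu):
  Sigma^{-1} · (x - mu) = (-0.25, 0).
  (x - mu)^T · [Sigma^{-1} · (x - mu)] = (-3)·(-0.25) + (-1)·(0) = 0.75.

Step 4 — take square root: d = √(0.75) ≈ 0.866.

d(x, mu) = √(0.75) ≈ 0.866


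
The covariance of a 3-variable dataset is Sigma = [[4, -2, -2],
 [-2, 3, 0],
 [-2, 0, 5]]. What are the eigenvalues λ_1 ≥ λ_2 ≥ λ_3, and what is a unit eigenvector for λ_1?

Step 1 — characteristic polynomial p(λ) = det(λI - Sigma) = λ³ - tr·λ² + c_1·λ - det, where tr = trace, c_1 = sum of the principal 2×2 minors, det = det(Sigma):
  tr = 4 + 3 + 5 = 12,
  c_1 = (4·3 - (-2)²) + (4·5 - (-2)²) + (3·5 - (0)²) = 8 + 16 + 15 = 39,
  det = 4·(3·5 - (0)²) - (-2)·((-2)·5 - (0)·(-2)) + (-2)·((-2)·(0) - 3·(-2)) = 4·(15) - (-2)·(-10) + (-2)·(6) = 28.
  So p(λ) = λ³ - 12λ² + 39λ - 28.
Step 2 — look for an integer root (rational root theorem: any rational root is an integer divisor of 28). Testing λ = 1:
  p(1) = 1 - 12 + 39 - 28 = 0  ✓
  Dividing out (λ - 1): p(λ) = (λ - 1)(λ² - 11λ + 28).
Step 3 — remaining eigenvalues from the quadratic λ² - 11λ + 28 = 0:
  Δ = 11² - 4·28 = 121 - 112 = 9,  λ = (11 ± √9)/2 = (11 ± 3)/2 = 7 or 4.
  Sorted: λ_1 = 7,  λ_2 = 4,  λ_3 = 1  (check: sum = 12 = tr ✓).

Step 4 — unit eigenvector for λ_1 = 7: v spans the null space of (Sigma - λ_1 I), whose rows are
  r_1 = (-3, -2, -2),  r_2 = (-2, -4, 0),  r_3 = (-2, 0, -2).
  v is orthogonal to every row, so take v ∝ r_1 × r_2 = ((-2)·(0) - (-2)·(-4), (-2)·(-2) - (-3)·(0), (-3)·(-4) - (-2)·(-2)) = (-8, 4, 8).
  Rescale (divide by 4; multiply by -1 so the first nonzero entry is positive): u = (2, -1, -2).
  ||u|| = √((2)² + (-1)² + (-2)²) = √(9) = 3,  v_1 = u/||u|| ≈ (0.6667, -0.3333, -0.6667) (||v_1|| = 1).

λ_1 = 7,  λ_2 = 4,  λ_3 = 1;  v_1 ≈ (0.6667, -0.3333, -0.6667)


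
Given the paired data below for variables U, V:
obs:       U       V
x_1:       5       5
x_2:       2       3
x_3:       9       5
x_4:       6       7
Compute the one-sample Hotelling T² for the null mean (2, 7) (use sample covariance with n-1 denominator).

Step 1 — sample mean vector:
  mean(U) = (5 + 2 + 9 + 6) / 4 = 22/4 = 5.5
  mean(V) = (5 + 3 + 5 + 7) / 4 = 20/4 = 5
  x̄ = (5.5, 5),  deviation x̄ - mu_0 = (5.5, 5) - (2, 7) = (3.5, -2).

Step 2 — sample covariance matrix, S[i,j] = (1/(n-1)) · Σ_k (x_{k,i} - mean_i) · (x_{k,j} - mean_j), divisor n-1 = 3:
  S[U,U] = ((-0.5)·(-0.5) + (-3.5)·(-3.5) + (3.5)·(3.5) + (0.5)·(0.5)) / 3 = 25/3 = 8.3333
  S[U,V] = ((-0.5)·(0) + (-3.5)·(-2) + (3.5)·(0) + (0.5)·(2)) / 3 = 8/3 = 2.6667
  S[V,V] = ((0)·(0) + (-2)·(-2) + (0)·(0) + (2)·(2)) / 3 = 8/3 = 2.6667
  S = [[8.3333, 2.6667],
 [2.6667, 2.6667]].

Step 3 — invert S. det(S) = 8.3333·2.6667 - (2.6667)² = 15.1111.
  S^{-1} = (1/det) · [[d, -b], [-b, a]] = [[0.1765, -0.1765],
 [-0.1765, 0.5515]].

Step 4 — quadratic form (x̄ - mu_0)^T · S^{-1} · (x̄ - mu_0):
  S^{-1} · (x̄ - mu_0) = (0.9706, -1.7206),
  (x̄ - mu_0)^T · [...] = (3.5)·(0.9706) + (-2)·(-1.7206) = 6.8382.

Step 5 — scale by n: T² = 4 · 6.8382 = 27.3529.

T² ≈ 27.3529


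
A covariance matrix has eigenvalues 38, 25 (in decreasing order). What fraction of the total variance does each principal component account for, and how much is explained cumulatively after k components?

Step 1 — total variance = trace(Sigma) = Σ λ_i = 38 + 25 = 63.

Step 2 — fraction explained by component i = λ_i / Σ λ:
  PC1: 38/63 = 0.6032
  PC2: 25/63 = 0.3968

Step 3 — cumulative fraction after k components = (λ_1 + ... + λ_k) / Σ λ:
  k = 1: 38/63 = 0.6032
  k = 2: (38 + 25)/63 = 63/63 = 1

Summary (fraction, with percent):

explained: PC1 0.6032 (60.32%), PC2 0.3968 (39.68%);  cumulative: 0.6032, 1


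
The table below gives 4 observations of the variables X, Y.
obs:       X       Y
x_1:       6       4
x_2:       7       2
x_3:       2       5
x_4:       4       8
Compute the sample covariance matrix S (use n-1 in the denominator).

Step 1 — column means:
  mean(X) = (6 + 7 + 2 + 4) / 4 = 19/4 = 4.75
  mean(Y) = (4 + 2 + 5 + 8) / 4 = 19/4 = 4.75

Step 2 — sample covariance S[i,j] = (1/(n-1)) · Σ_k (x_{k,i} - mean_i) · (x_{k,j} - mean_j), with n-1 = 3.
  S[X,X] = ((1.25)·(1.25) + (2.25)·(2.25) + (-2.75)·(-2.75) + (-0.75)·(-0.75)) / 3 = 14.75/3 = 4.9167
  S[X,Y] = ((1.25)·(-0.75) + (2.25)·(-2.75) + (-2.75)·(0.25) + (-0.75)·(3.25)) / 3 = -10.25/3 = -3.4167
  S[Y,Y] = ((-0.75)·(-0.75) + (-2.75)·(-2.75) + (0.25)·(0.25) + (3.25)·(3.25)) / 3 = 18.75/3 = 6.25

S is symmetric (S[j,i] = S[i,j]). Assembling:

S = [[4.9167, -3.4167],
 [-3.4167, 6.25]]


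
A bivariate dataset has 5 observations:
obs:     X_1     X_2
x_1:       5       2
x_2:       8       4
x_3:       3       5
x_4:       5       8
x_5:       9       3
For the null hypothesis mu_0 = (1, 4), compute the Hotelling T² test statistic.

Step 1 — sample mean vector:
  mean(X_1) = (5 + 8 + 3 + 5 + 9) / 5 = 30/5 = 6
  mean(X_2) = (2 + 4 + 5 + 8 + 3) / 5 = 22/5 = 4.4
  x̄ = (6, 4.4),  deviation x̄ - mu_0 = (6, 4.4) - (1, 4) = (5, 0.4).

Step 2 — sample covariance matrix, S[i,j] = (1/(n-1)) · Σ_k (x_{k,i} - mean_i) · (x_{k,j} - mean_j), divisor n-1 = 4:
  S[X_1,X_1] = ((-1)·(-1) + (2)·(2) + (-3)·(-3) + (-1)·(-1) + (3)·(3)) / 4 = 24/4 = 6
  S[X_1,X_2] = ((-1)·(-2.4) + (2)·(-0.4) + (-3)·(0.6) + (-1)·(3.6) + (3)·(-1.4)) / 4 = -8/4 = -2
  S[X_2,X_2] = ((-2.4)·(-2.4) + (-0.4)·(-0.4) + (0.6)·(0.6) + (3.6)·(3.6) + (-1.4)·(-1.4)) / 4 = 21.2/4 = 5.3
  S = [[6, -2],
 [-2, 5.3]].

Step 3 — invert S. det(S) = 6·5.3 - (-2)² = 27.8.
  S^{-1} = (1/det) · [[d, -b], [-b, a]] = [[0.1906, 0.0719],
 [0.0719, 0.2158]].

Step 4 — quadratic form (x̄ - mu_0)^T · S^{-1} · (x̄ - mu_0):
  S^{-1} · (x̄ - mu_0) = (0.982, 0.446),
  (x̄ - mu_0)^T · [...] = (5)·(0.982) + (0.4)·(0.446) = 5.0885.

Step 5 — scale by n: T² = 5 · 5.0885 = 25.4424.

T² ≈ 25.4424


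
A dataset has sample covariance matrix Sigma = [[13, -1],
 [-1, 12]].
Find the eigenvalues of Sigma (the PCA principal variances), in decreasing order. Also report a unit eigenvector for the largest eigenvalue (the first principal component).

Step 1 — characteristic polynomial of 2×2 Sigma:
  det(Sigma - λI) = λ² - trace · λ + det = 0.
  trace = 13 + 12 = 25, det = 13·12 - (-1)² = 155.
Step 2 — discriminant:
  Δ = trace² - 4·det = 625 - 620 = 5.
Step 3 — eigenvalues:
  λ = (trace ± √Δ)/2 = (25 ± 2.2361)/2,
  λ_1 = 13.618,  λ_2 = 11.382.

Step 4 — unit eigenvector for λ_1: solve (Sigma - λ_1 I)v = 0. First row:
  (13 - 13.618)·v_x + (-1)·v_y = 0, i.e. (-0.618)·v_x + (-1)·v_y = 0,
  so v ∝ (b, λ_1 - a) = (-1, 0.618); multiply by -1 so the first entry is positive: u = (1, -0.618).
  ||u|| = √((1)² + (-0.618)²) = √(1.382) ≈ 1.1756,
  v_1 = u/||u|| ≈ (0.8507, -0.5257) (||v_1|| = 1).

λ_1 = 13.618,  λ_2 = 11.382;  v_1 ≈ (0.8507, -0.5257)


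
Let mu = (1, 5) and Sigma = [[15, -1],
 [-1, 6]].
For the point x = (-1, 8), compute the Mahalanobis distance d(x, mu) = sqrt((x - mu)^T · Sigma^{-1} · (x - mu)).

Step 1 — centre the observation: (x - mu) = (-2, 3).

Step 2 — invert Sigma. det(Sigma) = 15·6 - (-1)² = 89.
  Sigma^{-1} = (1/det) · [[d, -b], [-b, a]] = [[0.0674, 0.0112],
 [0.0112, 0.1685]].

Step 3 — form the quadratic (x - mu)^T · Sigma^{-1} · (x - mu):
  Sigma^{-1} · (x - mu) = (-0.1011, 0.4831).
  (x - mu)^T · [Sigma^{-1} · (x - mu)] = (-2)·(-0.1011) + (3)·(0.4831) = 1.6517.

Step 4 — take square root: d = √(1.6517) ≈ 1.2852.

d(x, mu) = √(1.6517) ≈ 1.2852


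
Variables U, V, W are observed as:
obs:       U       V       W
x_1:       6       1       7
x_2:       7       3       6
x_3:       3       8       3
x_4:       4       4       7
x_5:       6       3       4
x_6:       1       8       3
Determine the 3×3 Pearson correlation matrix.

Step 1 — column means:
  mean(U) = (6 + 7 + 3 + 4 + 6 + 1) / 6 = 27/6 = 4.5
  mean(V) = (1 + 3 + 8 + 4 + 3 + 8) / 6 = 27/6 = 4.5
  mean(W) = (7 + 6 + 3 + 7 + 4 + 3) / 6 = 30/6 = 5

Step 2 — sample variances and covariances s[i,j] = (1/(n-1)) · Σ_k (x_{k,i} - mean_i) · (x_{k,j} - mean_j), with n-1 = 5:
  s[U,U] = ((1.5)·(1.5) + (2.5)·(2.5) + (-1.5)·(-1.5) + (-0.5)·(-0.5) + (1.5)·(1.5) + (-3.5)·(-3.5)) / 5 = 25.5/5 = 5.1
  s[U,V] = ((1.5)·(-3.5) + (2.5)·(-1.5) + (-1.5)·(3.5) + (-0.5)·(-0.5) + (1.5)·(-1.5) + (-3.5)·(3.5)) / 5 = -28.5/5 = -5.7
  s[U,W] = ((1.5)·(2) + (2.5)·(1) + (-1.5)·(-2) + (-0.5)·(2) + (1.5)·(-1) + (-3.5)·(-2)) / 5 = 13/5 = 2.6
  s[V,V] = ((-3.5)·(-3.5) + (-1.5)·(-1.5) + (3.5)·(3.5) + (-0.5)·(-0.5) + (-1.5)·(-1.5) + (3.5)·(3.5)) / 5 = 41.5/5 = 8.3
  s[V,W] = ((-3.5)·(2) + (-1.5)·(1) + (3.5)·(-2) + (-0.5)·(2) + (-1.5)·(-1) + (3.5)·(-2)) / 5 = -22/5 = -4.4
  s[W,W] = ((2)·(2) + (1)·(1) + (-2)·(-2) + (2)·(2) + (-1)·(-1) + (-2)·(-2)) / 5 = 18/5 = 3.6
  Sample standard deviations s_i = √(s[i,i]):
  s(U) = √(5.1) = 2.2583
  s(V) = √(8.3) = 2.881
  s(W) = √(3.6) = 1.8974

Step 3 — r_{ij} = s_{ij} / (s_i · s_j):
  r[U,U] = 1 (diagonal).
  r[U,V] = -5.7 / (2.2583 · 2.881) = -5.7 / 6.5062 = -0.8761
  r[U,W] = 2.6 / (2.2583 · 1.8974) = 2.6 / 4.2849 = 0.6068
  r[V,V] = 1 (diagonal).
  r[V,W] = -4.4 / (2.881 · 1.8974) = -4.4 / 5.4663 = -0.8049
  r[W,W] = 1 (diagonal).

R is symmetric with unit diagonal. Assembling:

R = [[1, -0.8761, 0.6068],
 [-0.8761, 1, -0.8049],
 [0.6068, -0.8049, 1]]


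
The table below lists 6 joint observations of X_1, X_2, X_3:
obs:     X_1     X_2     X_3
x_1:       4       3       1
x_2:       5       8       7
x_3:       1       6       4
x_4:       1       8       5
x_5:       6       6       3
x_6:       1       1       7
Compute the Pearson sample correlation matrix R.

Step 1 — column means:
  mean(X_1) = (4 + 5 + 1 + 1 + 6 + 1) / 6 = 18/6 = 3
  mean(X_2) = (3 + 8 + 6 + 8 + 6 + 1) / 6 = 32/6 = 5.3333
  mean(X_3) = (1 + 7 + 4 + 5 + 3 + 7) / 6 = 27/6 = 4.5

Step 2 — sample variances and covariances s[i,j] = (1/(n-1)) · Σ_k (x_{k,i} - mean_i) · (x_{k,j} - mean_j), with n-1 = 5:
  s[X_1,X_1] = ((1)·(1) + (2)·(2) + (-2)·(-2) + (-2)·(-2) + (3)·(3) + (-2)·(-2)) / 5 = 26/5 = 5.2
  s[X_1,X_2] = ((1)·(-2.3333) + (2)·(2.6667) + (-2)·(0.6667) + (-2)·(2.6667) + (3)·(0.6667) + (-2)·(-4.3333)) / 5 = 7/5 = 1.4
  s[X_1,X_3] = ((1)·(-3.5) + (2)·(2.5) + (-2)·(-0.5) + (-2)·(0.5) + (3)·(-1.5) + (-2)·(2.5)) / 5 = -8/5 = -1.6
  s[X_2,X_2] = ((-2.3333)·(-2.3333) + (2.6667)·(2.6667) + (0.6667)·(0.6667) + (2.6667)·(2.6667) + (0.6667)·(0.6667) + (-4.3333)·(-4.3333)) / 5 = 39.3333/5 = 7.8667
  s[X_2,X_3] = ((-2.3333)·(-3.5) + (2.6667)·(2.5) + (0.6667)·(-0.5) + (2.6667)·(0.5) + (0.6667)·(-1.5) + (-4.3333)·(2.5)) / 5 = 4/5 = 0.8
  s[X_3,X_3] = ((-3.5)·(-3.5) + (2.5)·(2.5) + (-0.5)·(-0.5) + (0.5)·(0.5) + (-1.5)·(-1.5) + (2.5)·(2.5)) / 5 = 27.5/5 = 5.5
  Sample standard deviations s_i = √(s[i,i]):
  s(X_1) = √(5.2) = 2.2804
  s(X_2) = √(7.8667) = 2.8048
  s(X_3) = √(5.5) = 2.3452

Step 3 — r_{ij} = s_{ij} / (s_i · s_j):
  r[X_1,X_1] = 1 (diagonal).
  r[X_1,X_2] = 1.4 / (2.2804 · 2.8048) = 1.4 / 6.3958 = 0.2189
  r[X_1,X_3] = -1.6 / (2.2804 · 2.3452) = -1.6 / 5.3479 = -0.2992
  r[X_2,X_2] = 1 (diagonal).
  r[X_2,X_3] = 0.8 / (2.8048 · 2.3452) = 0.8 / 6.5777 = 0.1216
  r[X_3,X_3] = 1 (diagonal).

R is symmetric with unit diagonal. Assembling:

R = [[1, 0.2189, -0.2992],
 [0.2189, 1, 0.1216],
 [-0.2992, 0.1216, 1]]


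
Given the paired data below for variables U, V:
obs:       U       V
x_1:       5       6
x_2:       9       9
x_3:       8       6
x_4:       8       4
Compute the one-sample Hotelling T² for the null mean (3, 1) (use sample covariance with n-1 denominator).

Step 1 — sample mean vector:
  mean(U) = (5 + 9 + 8 + 8) / 4 = 30/4 = 7.5
  mean(V) = (6 + 9 + 6 + 4) / 4 = 25/4 = 6.25
  x̄ = (7.5, 6.25),  deviation x̄ - mu_0 = (7.5, 6.25) - (3, 1) = (4.5, 5.25).

Step 2 — sample covariance matrix, S[i,j] = (1/(n-1)) · Σ_k (x_{k,i} - mean_i) · (x_{k,j} - mean_j), divisor n-1 = 3:
  S[U,U] = ((-2.5)·(-2.5) + (1.5)·(1.5) + (0.5)·(0.5) + (0.5)·(0.5)) / 3 = 9/3 = 3
  S[U,V] = ((-2.5)·(-0.25) + (1.5)·(2.75) + (0.5)·(-0.25) + (0.5)·(-2.25)) / 3 = 3.5/3 = 1.1667
  S[V,V] = ((-0.25)·(-0.25) + (2.75)·(2.75) + (-0.25)·(-0.25) + (-2.25)·(-2.25)) / 3 = 12.75/3 = 4.25
  S = [[3, 1.1667],
 [1.1667, 4.25]].

Step 3 — invert S. det(S) = 3·4.25 - (1.1667)² = 11.3889.
  S^{-1} = (1/det) · [[d, -b], [-b, a]] = [[0.3732, -0.1024],
 [-0.1024, 0.2634]].

Step 4 — quadratic form (x̄ - mu_0)^T · S^{-1} · (x̄ - mu_0):
  S^{-1} · (x̄ - mu_0) = (1.1415, 0.922),
  (x̄ - mu_0)^T · [...] = (4.5)·(1.1415) + (5.25)·(0.922) = 9.9768.

Step 5 — scale by n: T² = 4 · 9.9768 = 39.9073.

T² ≈ 39.9073


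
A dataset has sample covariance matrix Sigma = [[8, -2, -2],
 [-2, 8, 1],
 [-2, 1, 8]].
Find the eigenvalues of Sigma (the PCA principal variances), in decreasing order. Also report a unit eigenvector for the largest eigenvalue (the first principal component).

Step 1 — characteristic polynomial p(λ) = det(λI - Sigma) = λ³ - tr·λ² + c_1·λ - det, where tr = trace, c_1 = sum of the principal 2×2 minors, det = det(Sigma):
  tr = 8 + 8 + 8 = 24,
  c_1 = (8·8 - (-2)²) + (8·8 - (-2)²) + (8·8 - (1)²) = 60 + 60 + 63 = 183,
  det = 8·(8·8 - (1)²) - (-2)·((-2)·8 - (1)·(-2)) + (-2)·((-2)·(1) - 8·(-2)) = 8·(63) - (-2)·(-14) + (-2)·(14) = 448.
  So p(λ) = λ³ - 24λ² + 183λ - 448.
Step 2 — look for an integer root (rational root theorem: any rational root is an integer divisor of 448). Testing λ = 7:
  p(7) = 343 - 1176 + 1281 - 448 = 0  ✓
  Dividing out (λ - 7): p(λ) = (λ - 7)(λ² - 17λ + 64).
Step 3 — remaining eigenvalues from the quadratic λ² - 17λ + 64 = 0:
  Δ = 17² - 4·64 = 289 - 256 = 33,  λ = (17 ± √33)/2 = (17 ± 5.7446)/2 ≈ 11.3723 or 5.6277.
  Sorted: λ_1 = 11.3723,  λ_2 = 7,  λ_3 = 5.6277  (check: sum = 24 = tr ✓).

Step 4 — unit eigenvector for λ_1 ≈ 11.3723: v spans the null space of (Sigma - λ_1 I), whose rows are
  r_1 = (-3.3723, -2, -2),  r_2 = (-2, -3.3723, 1),  r_3 = (-2, 1, -3.3723).
  v is orthogonal to every row, so take v ∝ r_1 × r_2 = ((-2)·(1) - (-2)·(-3.3723), (-2)·(-2) - (-3.3723)·(1), (-3.3723)·(-3.3723) - (-2)·(-2)) ≈ (-8.7446, 7.3723, 7.3723).
  Rescale (multiply by -1 so the first nonzero entry is positive): u = (8.7446, -7.3723, -7.3723).
  ||u|| = √((8.7446)² + (-7.3723)² + (-7.3723)²) = √(185.1684) ≈ 13.6077,  v_1 = u/||u|| ≈ (0.6426, -0.5418, -0.5418) (||v_1|| = 1).

λ_1 = 11.3723,  λ_2 = 7,  λ_3 = 5.6277;  v_1 ≈ (0.6426, -0.5418, -0.5418)


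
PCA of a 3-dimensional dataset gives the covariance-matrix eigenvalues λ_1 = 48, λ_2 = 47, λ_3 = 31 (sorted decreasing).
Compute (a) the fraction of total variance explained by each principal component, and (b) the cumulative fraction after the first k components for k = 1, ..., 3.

Step 1 — total variance = trace(Sigma) = Σ λ_i = 48 + 47 + 31 = 126.

Step 2 — fraction explained by component i = λ_i / Σ λ:
  PC1: 48/126 = 0.381
  PC2: 47/126 = 0.373
  PC3: 31/126 = 0.246

Step 3 — cumulative fraction after k components = (λ_1 + ... + λ_k) / Σ λ:
  k = 1: 48/126 = 0.381
  k = 2: (48 + 47)/126 = 95/126 = 0.754
  k = 3: (48 + 47 + 31)/126 = 126/126 = 1

Summary (fraction, with percent):

explained: PC1 0.381 (38.1%), PC2 0.373 (37.3%), PC3 0.246 (24.6%);  cumulative: 0.381, 0.754, 1


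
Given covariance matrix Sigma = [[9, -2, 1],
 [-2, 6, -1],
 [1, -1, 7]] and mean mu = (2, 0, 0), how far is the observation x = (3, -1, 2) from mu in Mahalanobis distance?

Step 1 — centre the observation: (x - mu) = (1, -1, 2).

Step 2 — invert Sigma (cofactor / det for 3×3, or solve directly):
  Sigma^{-1} = [[0.1209, 0.0383, -0.0118],
 [0.0383, 0.1829, 0.0206],
 [-0.0118, 0.0206, 0.1475]].

Step 3 — form the quadratic (x - mu)^T · Sigma^{-1} · (x - mu):
  Sigma^{-1} · (x - mu) = (0.059, -0.1032, 0.2625).
  (x - mu)^T · [Sigma^{-1} · (x - mu)] = (1)·(0.059) + (-1)·(-0.1032) + (2)·(0.2625) = 0.6873.

Step 4 — take square root: d = √(0.6873) ≈ 0.829.

d(x, mu) = √(0.6873) ≈ 0.829


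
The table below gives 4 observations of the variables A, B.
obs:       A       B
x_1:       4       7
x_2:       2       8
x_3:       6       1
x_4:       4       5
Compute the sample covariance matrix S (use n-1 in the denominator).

Step 1 — column means:
  mean(A) = (4 + 2 + 6 + 4) / 4 = 16/4 = 4
  mean(B) = (7 + 8 + 1 + 5) / 4 = 21/4 = 5.25

Step 2 — sample covariance S[i,j] = (1/(n-1)) · Σ_k (x_{k,i} - mean_i) · (x_{k,j} - mean_j), with n-1 = 3.
  S[A,A] = ((0)·(0) + (-2)·(-2) + (2)·(2) + (0)·(0)) / 3 = 8/3 = 2.6667
  S[A,B] = ((0)·(1.75) + (-2)·(2.75) + (2)·(-4.25) + (0)·(-0.25)) / 3 = -14/3 = -4.6667
  S[B,B] = ((1.75)·(1.75) + (2.75)·(2.75) + (-4.25)·(-4.25) + (-0.25)·(-0.25)) / 3 = 28.75/3 = 9.5833

S is symmetric (S[j,i] = S[i,j]). Assembling:

S = [[2.6667, -4.6667],
 [-4.6667, 9.5833]]


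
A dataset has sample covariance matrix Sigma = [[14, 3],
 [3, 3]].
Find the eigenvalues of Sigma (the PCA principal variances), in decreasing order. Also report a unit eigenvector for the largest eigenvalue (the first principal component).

Step 1 — characteristic polynomial of 2×2 Sigma:
  det(Sigma - λI) = λ² - trace · λ + det = 0.
  trace = 14 + 3 = 17, det = 14·3 - (3)² = 33.
Step 2 — discriminant:
  Δ = trace² - 4·det = 289 - 132 = 157.
Step 3 — eigenvalues:
  λ = (trace ± √Δ)/2 = (17 ± 12.53)/2,
  λ_1 = 14.765,  λ_2 = 2.235.

Step 4 — unit eigenvector for λ_1: solve (Sigma - λ_1 I)v = 0. First row:
  (14 - 14.765)·v_x + (3)·v_y = 0, i.e. (-0.765)·v_x + (3)·v_y = 0,
  so v ∝ (b, λ_1 - a) = (3, 0.765) = u.
  ||u|| = √((3)² + (0.765)²) = √(9.5852) ≈ 3.096,
  v_1 = u/||u|| ≈ (0.969, 0.2471) (||v_1|| = 1).

λ_1 = 14.765,  λ_2 = 2.235;  v_1 ≈ (0.969, 0.2471)


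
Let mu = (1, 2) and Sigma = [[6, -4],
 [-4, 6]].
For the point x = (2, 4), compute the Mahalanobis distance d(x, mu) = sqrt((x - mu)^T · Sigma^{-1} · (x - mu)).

Step 1 — centre the observation: (x - mu) = (1, 2).

Step 2 — invert Sigma. det(Sigma) = 6·6 - (-4)² = 20.
  Sigma^{-1} = (1/det) · [[d, -b], [-b, a]] = [[0.3, 0.2],
 [0.2, 0.3]].

Step 3 — form the quadratic (x - mu)^T · Sigma^{-1} · (x - mu):
  Sigma^{-1} · (x - mu) = (0.7, 0.8).
  (x - mu)^T · [Sigma^{-1} · (x - mu)] = (1)·(0.7) + (2)·(0.8) = 2.3.

Step 4 — take square root: d = √(2.3) ≈ 1.5166.

d(x, mu) = √(2.3) ≈ 1.5166


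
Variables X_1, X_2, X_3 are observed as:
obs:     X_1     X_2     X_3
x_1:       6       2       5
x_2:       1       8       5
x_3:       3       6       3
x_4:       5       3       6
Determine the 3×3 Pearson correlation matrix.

Step 1 — column means:
  mean(X_1) = (6 + 1 + 3 + 5) / 4 = 15/4 = 3.75
  mean(X_2) = (2 + 8 + 6 + 3) / 4 = 19/4 = 4.75
  mean(X_3) = (5 + 5 + 3 + 6) / 4 = 19/4 = 4.75

Step 2 — sample variances and covariances s[i,j] = (1/(n-1)) · Σ_k (x_{k,i} - mean_i) · (x_{k,j} - mean_j), with n-1 = 3:
  s[X_1,X_1] = ((2.25)·(2.25) + (-2.75)·(-2.75) + (-0.75)·(-0.75) + (1.25)·(1.25)) / 3 = 14.75/3 = 4.9167
  s[X_1,X_2] = ((2.25)·(-2.75) + (-2.75)·(3.25) + (-0.75)·(1.25) + (1.25)·(-1.75)) / 3 = -18.25/3 = -6.0833
  s[X_1,X_3] = ((2.25)·(0.25) + (-2.75)·(0.25) + (-0.75)·(-1.75) + (1.25)·(1.25)) / 3 = 2.75/3 = 0.9167
  s[X_2,X_2] = ((-2.75)·(-2.75) + (3.25)·(3.25) + (1.25)·(1.25) + (-1.75)·(-1.75)) / 3 = 22.75/3 = 7.5833
  s[X_2,X_3] = ((-2.75)·(0.25) + (3.25)·(0.25) + (1.25)·(-1.75) + (-1.75)·(1.25)) / 3 = -4.25/3 = -1.4167
  s[X_3,X_3] = ((0.25)·(0.25) + (0.25)·(0.25) + (-1.75)·(-1.75) + (1.25)·(1.25)) / 3 = 4.75/3 = 1.5833
  Sample standard deviations s_i = √(s[i,i]):
  s(X_1) = √(4.9167) = 2.2174
  s(X_2) = √(7.5833) = 2.7538
  s(X_3) = √(1.5833) = 1.2583

Step 3 — r_{ij} = s_{ij} / (s_i · s_j):
  r[X_1,X_1] = 1 (diagonal).
  r[X_1,X_2] = -6.0833 / (2.2174 · 2.7538) = -6.0833 / 6.1061 = -0.9963
  r[X_1,X_3] = 0.9167 / (2.2174 · 1.2583) = 0.9167 / 2.7901 = 0.3285
  r[X_2,X_2] = 1 (diagonal).
  r[X_2,X_3] = -1.4167 / (2.7538 · 1.2583) = -1.4167 / 3.4651 = -0.4088
  r[X_3,X_3] = 1 (diagonal).

R is symmetric with unit diagonal. Assembling:

R = [[1, -0.9963, 0.3285],
 [-0.9963, 1, -0.4088],
 [0.3285, -0.4088, 1]]


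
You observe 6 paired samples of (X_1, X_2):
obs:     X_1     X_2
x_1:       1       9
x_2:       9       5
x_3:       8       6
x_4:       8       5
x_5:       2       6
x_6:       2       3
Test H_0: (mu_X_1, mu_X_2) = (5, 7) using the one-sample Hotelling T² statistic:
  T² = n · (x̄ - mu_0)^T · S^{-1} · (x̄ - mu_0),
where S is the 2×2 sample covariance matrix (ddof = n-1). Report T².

Step 1 — sample mean vector:
  mean(X_1) = (1 + 9 + 8 + 8 + 2 + 2) / 6 = 30/6 = 5
  mean(X_2) = (9 + 5 + 6 + 5 + 6 + 3) / 6 = 34/6 = 5.6667
  x̄ = (5, 5.6667),  deviation x̄ - mu_0 = (5, 5.6667) - (5, 7) = (0, -1.3333).

Step 2 — sample covariance matrix, S[i,j] = (1/(n-1)) · Σ_k (x_{k,i} - mean_i) · (x_{k,j} - mean_j), divisor n-1 = 5:
  S[X_1,X_1] = ((-4)·(-4) + (4)·(4) + (3)·(3) + (3)·(3) + (-3)·(-3) + (-3)·(-3)) / 5 = 68/5 = 13.6
  S[X_1,X_2] = ((-4)·(3.3333) + (4)·(-0.6667) + (3)·(0.3333) + (3)·(-0.6667) + (-3)·(0.3333) + (-3)·(-2.6667)) / 5 = -10/5 = -2
  S[X_2,X_2] = ((3.3333)·(3.3333) + (-0.6667)·(-0.6667) + (0.3333)·(0.3333) + (-0.6667)·(-0.6667) + (0.3333)·(0.3333) + (-2.6667)·(-2.6667)) / 5 = 19.3333/5 = 3.8667
  S = [[13.6, -2],
 [-2, 3.8667]].

Step 3 — invert S. det(S) = 13.6·3.8667 - (-2)² = 48.5867.
  S^{-1} = (1/det) · [[d, -b], [-b, a]] = [[0.0796, 0.0412],
 [0.0412, 0.2799]].

Step 4 — quadratic form (x̄ - mu_0)^T · S^{-1} · (x̄ - mu_0):
  S^{-1} · (x̄ - mu_0) = (-0.0549, -0.3732),
  (x̄ - mu_0)^T · [...] = (0)·(-0.0549) + (-1.3333)·(-0.3732) = 0.4976.

Step 5 — scale by n: T² = 6 · 0.4976 = 2.9857.

T² ≈ 2.9857


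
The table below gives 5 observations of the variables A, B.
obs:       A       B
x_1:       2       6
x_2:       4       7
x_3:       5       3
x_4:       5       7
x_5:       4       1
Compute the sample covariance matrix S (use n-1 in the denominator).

Step 1 — column means:
  mean(A) = (2 + 4 + 5 + 5 + 4) / 5 = 20/5 = 4
  mean(B) = (6 + 7 + 3 + 7 + 1) / 5 = 24/5 = 4.8

Step 2 — sample covariance S[i,j] = (1/(n-1)) · Σ_k (x_{k,i} - mean_i) · (x_{k,j} - mean_j), with n-1 = 4.
  S[A,A] = ((-2)·(-2) + (0)·(0) + (1)·(1) + (1)·(1) + (0)·(0)) / 4 = 6/4 = 1.5
  S[A,B] = ((-2)·(1.2) + (0)·(2.2) + (1)·(-1.8) + (1)·(2.2) + (0)·(-3.8)) / 4 = -2/4 = -0.5
  S[B,B] = ((1.2)·(1.2) + (2.2)·(2.2) + (-1.8)·(-1.8) + (2.2)·(2.2) + (-3.8)·(-3.8)) / 4 = 28.8/4 = 7.2

S is symmetric (S[j,i] = S[i,j]). Assembling:

S = [[1.5, -0.5],
 [-0.5, 7.2]]


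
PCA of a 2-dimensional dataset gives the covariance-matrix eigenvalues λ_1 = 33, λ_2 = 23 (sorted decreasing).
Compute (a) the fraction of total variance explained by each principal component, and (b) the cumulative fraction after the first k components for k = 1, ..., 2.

Step 1 — total variance = trace(Sigma) = Σ λ_i = 33 + 23 = 56.

Step 2 — fraction explained by component i = λ_i / Σ λ:
  PC1: 33/56 = 0.5893
  PC2: 23/56 = 0.4107

Step 3 — cumulative fraction after k components = (λ_1 + ... + λ_k) / Σ λ:
  k = 1: 33/56 = 0.5893
  k = 2: (33 + 23)/56 = 56/56 = 1

Summary (fraction, with percent):

explained: PC1 0.5893 (58.93%), PC2 0.4107 (41.07%);  cumulative: 0.5893, 1


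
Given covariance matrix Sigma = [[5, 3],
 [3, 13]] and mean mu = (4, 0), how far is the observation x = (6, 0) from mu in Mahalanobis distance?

Step 1 — centre the observation: (x - mu) = (2, 0).

Step 2 — invert Sigma. det(Sigma) = 5·13 - (3)² = 56.
  Sigma^{-1} = (1/det) · [[d, -b], [-b, a]] = [[0.2321, -0.0536],
 [-0.0536, 0.0893]].

Step 3 — form the quadratic (x - mu)^T · Sigma^{-1} · (x - mu):
  Sigma^{-1} · (x - mu) = (0.4643, -0.1071).
  (x - mu)^T · [Sigma^{-1} · (x - mu)] = (2)·(0.4643) + (0)·(-0.1071) = 0.9286.

Step 4 — take square root: d = √(0.9286) ≈ 0.9636.

d(x, mu) = √(0.9286) ≈ 0.9636
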